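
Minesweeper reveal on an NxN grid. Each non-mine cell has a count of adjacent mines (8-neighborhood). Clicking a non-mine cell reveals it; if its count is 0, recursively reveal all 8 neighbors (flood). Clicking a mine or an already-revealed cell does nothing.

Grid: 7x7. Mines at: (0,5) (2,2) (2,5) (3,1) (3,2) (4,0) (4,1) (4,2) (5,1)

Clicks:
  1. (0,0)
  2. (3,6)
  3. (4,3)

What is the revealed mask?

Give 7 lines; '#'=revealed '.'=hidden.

Click 1 (0,0) count=0: revealed 12 new [(0,0) (0,1) (0,2) (0,3) (0,4) (1,0) (1,1) (1,2) (1,3) (1,4) (2,0) (2,1)] -> total=12
Click 2 (3,6) count=1: revealed 1 new [(3,6)] -> total=13
Click 3 (4,3) count=2: revealed 1 new [(4,3)] -> total=14

Answer: #####..
#####..
##.....
......#
...#...
.......
.......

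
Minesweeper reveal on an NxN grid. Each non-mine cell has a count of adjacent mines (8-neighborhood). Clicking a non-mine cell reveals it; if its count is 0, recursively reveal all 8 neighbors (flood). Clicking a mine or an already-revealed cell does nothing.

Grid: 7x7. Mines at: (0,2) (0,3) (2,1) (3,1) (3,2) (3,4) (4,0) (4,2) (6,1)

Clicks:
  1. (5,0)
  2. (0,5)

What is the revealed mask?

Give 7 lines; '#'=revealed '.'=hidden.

Click 1 (5,0) count=2: revealed 1 new [(5,0)] -> total=1
Click 2 (0,5) count=0: revealed 25 new [(0,4) (0,5) (0,6) (1,4) (1,5) (1,6) (2,4) (2,5) (2,6) (3,5) (3,6) (4,3) (4,4) (4,5) (4,6) (5,2) (5,3) (5,4) (5,5) (5,6) (6,2) (6,3) (6,4) (6,5) (6,6)] -> total=26

Answer: ....###
....###
....###
.....##
...####
#.#####
..#####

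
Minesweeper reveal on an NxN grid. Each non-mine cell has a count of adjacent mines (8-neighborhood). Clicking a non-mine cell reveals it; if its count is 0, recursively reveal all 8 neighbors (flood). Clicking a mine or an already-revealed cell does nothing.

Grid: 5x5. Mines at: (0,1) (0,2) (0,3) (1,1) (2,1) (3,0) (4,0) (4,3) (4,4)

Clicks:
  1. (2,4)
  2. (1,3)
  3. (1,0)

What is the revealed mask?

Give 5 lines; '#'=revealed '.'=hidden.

Answer: .....
#.###
..###
..###
.....

Derivation:
Click 1 (2,4) count=0: revealed 9 new [(1,2) (1,3) (1,4) (2,2) (2,3) (2,4) (3,2) (3,3) (3,4)] -> total=9
Click 2 (1,3) count=2: revealed 0 new [(none)] -> total=9
Click 3 (1,0) count=3: revealed 1 new [(1,0)] -> total=10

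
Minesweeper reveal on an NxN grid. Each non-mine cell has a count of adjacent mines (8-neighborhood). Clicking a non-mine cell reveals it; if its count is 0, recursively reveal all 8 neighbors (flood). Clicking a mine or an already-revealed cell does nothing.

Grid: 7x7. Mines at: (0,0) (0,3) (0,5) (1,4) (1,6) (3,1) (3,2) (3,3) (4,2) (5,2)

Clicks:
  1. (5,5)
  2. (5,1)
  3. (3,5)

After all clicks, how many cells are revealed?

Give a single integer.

Click 1 (5,5) count=0: revealed 18 new [(2,4) (2,5) (2,6) (3,4) (3,5) (3,6) (4,3) (4,4) (4,5) (4,6) (5,3) (5,4) (5,5) (5,6) (6,3) (6,4) (6,5) (6,6)] -> total=18
Click 2 (5,1) count=2: revealed 1 new [(5,1)] -> total=19
Click 3 (3,5) count=0: revealed 0 new [(none)] -> total=19

Answer: 19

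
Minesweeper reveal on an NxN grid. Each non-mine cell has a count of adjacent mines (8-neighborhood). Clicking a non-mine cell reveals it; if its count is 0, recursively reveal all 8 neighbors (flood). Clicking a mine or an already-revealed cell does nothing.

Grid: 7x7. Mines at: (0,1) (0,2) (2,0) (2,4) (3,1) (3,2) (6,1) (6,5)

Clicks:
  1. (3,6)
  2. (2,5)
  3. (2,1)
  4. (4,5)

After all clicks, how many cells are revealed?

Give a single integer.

Click 1 (3,6) count=0: revealed 27 new [(0,3) (0,4) (0,5) (0,6) (1,3) (1,4) (1,5) (1,6) (2,5) (2,6) (3,3) (3,4) (3,5) (3,6) (4,2) (4,3) (4,4) (4,5) (4,6) (5,2) (5,3) (5,4) (5,5) (5,6) (6,2) (6,3) (6,4)] -> total=27
Click 2 (2,5) count=1: revealed 0 new [(none)] -> total=27
Click 3 (2,1) count=3: revealed 1 new [(2,1)] -> total=28
Click 4 (4,5) count=0: revealed 0 new [(none)] -> total=28

Answer: 28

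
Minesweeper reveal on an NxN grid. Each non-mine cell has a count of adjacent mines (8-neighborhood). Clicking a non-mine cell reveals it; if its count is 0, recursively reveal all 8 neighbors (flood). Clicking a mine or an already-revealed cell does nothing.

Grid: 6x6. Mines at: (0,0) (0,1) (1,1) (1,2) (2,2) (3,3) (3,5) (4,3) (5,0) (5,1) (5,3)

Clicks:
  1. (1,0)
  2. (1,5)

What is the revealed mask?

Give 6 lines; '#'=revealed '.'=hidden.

Answer: ...###
#..###
...###
......
......
......

Derivation:
Click 1 (1,0) count=3: revealed 1 new [(1,0)] -> total=1
Click 2 (1,5) count=0: revealed 9 new [(0,3) (0,4) (0,5) (1,3) (1,4) (1,5) (2,3) (2,4) (2,5)] -> total=10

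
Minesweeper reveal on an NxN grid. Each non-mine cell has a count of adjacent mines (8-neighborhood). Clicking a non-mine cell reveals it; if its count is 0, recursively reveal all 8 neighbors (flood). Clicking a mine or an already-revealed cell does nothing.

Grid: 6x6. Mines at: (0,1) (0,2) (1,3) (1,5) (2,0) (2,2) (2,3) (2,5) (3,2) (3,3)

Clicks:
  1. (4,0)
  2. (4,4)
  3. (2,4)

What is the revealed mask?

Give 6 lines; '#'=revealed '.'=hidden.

Click 1 (4,0) count=0: revealed 16 new [(3,0) (3,1) (3,4) (3,5) (4,0) (4,1) (4,2) (4,3) (4,4) (4,5) (5,0) (5,1) (5,2) (5,3) (5,4) (5,5)] -> total=16
Click 2 (4,4) count=1: revealed 0 new [(none)] -> total=16
Click 3 (2,4) count=5: revealed 1 new [(2,4)] -> total=17

Answer: ......
......
....#.
##..##
######
######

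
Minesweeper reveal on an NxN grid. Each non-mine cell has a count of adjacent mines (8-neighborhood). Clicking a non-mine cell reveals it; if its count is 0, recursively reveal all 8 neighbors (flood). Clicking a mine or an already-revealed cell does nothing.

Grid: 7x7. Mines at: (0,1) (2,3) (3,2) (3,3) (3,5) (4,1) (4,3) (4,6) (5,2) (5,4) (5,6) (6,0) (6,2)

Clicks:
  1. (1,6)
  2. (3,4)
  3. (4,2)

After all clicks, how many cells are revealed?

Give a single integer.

Click 1 (1,6) count=0: revealed 13 new [(0,2) (0,3) (0,4) (0,5) (0,6) (1,2) (1,3) (1,4) (1,5) (1,6) (2,4) (2,5) (2,6)] -> total=13
Click 2 (3,4) count=4: revealed 1 new [(3,4)] -> total=14
Click 3 (4,2) count=5: revealed 1 new [(4,2)] -> total=15

Answer: 15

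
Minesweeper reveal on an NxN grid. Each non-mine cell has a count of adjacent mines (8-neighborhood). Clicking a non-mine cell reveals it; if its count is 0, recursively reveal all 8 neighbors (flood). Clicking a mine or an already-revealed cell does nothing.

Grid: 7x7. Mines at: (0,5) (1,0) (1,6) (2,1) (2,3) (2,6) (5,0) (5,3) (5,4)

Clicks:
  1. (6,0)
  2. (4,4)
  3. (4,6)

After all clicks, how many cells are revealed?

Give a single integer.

Answer: 10

Derivation:
Click 1 (6,0) count=1: revealed 1 new [(6,0)] -> total=1
Click 2 (4,4) count=2: revealed 1 new [(4,4)] -> total=2
Click 3 (4,6) count=0: revealed 8 new [(3,5) (3,6) (4,5) (4,6) (5,5) (5,6) (6,5) (6,6)] -> total=10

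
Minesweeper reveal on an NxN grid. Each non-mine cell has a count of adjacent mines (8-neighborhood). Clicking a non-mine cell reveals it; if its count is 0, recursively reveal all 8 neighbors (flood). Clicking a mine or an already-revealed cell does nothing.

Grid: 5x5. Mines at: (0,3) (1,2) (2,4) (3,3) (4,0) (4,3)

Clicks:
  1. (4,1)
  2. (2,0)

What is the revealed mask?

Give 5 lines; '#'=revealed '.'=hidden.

Click 1 (4,1) count=1: revealed 1 new [(4,1)] -> total=1
Click 2 (2,0) count=0: revealed 8 new [(0,0) (0,1) (1,0) (1,1) (2,0) (2,1) (3,0) (3,1)] -> total=9

Answer: ##...
##...
##...
##...
.#...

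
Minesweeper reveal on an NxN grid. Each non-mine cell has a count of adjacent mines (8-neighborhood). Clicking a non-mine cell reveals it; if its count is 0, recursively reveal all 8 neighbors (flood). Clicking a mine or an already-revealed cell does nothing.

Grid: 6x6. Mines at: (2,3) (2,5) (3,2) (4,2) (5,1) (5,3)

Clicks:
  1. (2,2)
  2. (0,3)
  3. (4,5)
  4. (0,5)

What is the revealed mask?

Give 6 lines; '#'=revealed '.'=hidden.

Click 1 (2,2) count=2: revealed 1 new [(2,2)] -> total=1
Click 2 (0,3) count=0: revealed 18 new [(0,0) (0,1) (0,2) (0,3) (0,4) (0,5) (1,0) (1,1) (1,2) (1,3) (1,4) (1,5) (2,0) (2,1) (3,0) (3,1) (4,0) (4,1)] -> total=19
Click 3 (4,5) count=0: revealed 6 new [(3,4) (3,5) (4,4) (4,5) (5,4) (5,5)] -> total=25
Click 4 (0,5) count=0: revealed 0 new [(none)] -> total=25

Answer: ######
######
###...
##..##
##..##
....##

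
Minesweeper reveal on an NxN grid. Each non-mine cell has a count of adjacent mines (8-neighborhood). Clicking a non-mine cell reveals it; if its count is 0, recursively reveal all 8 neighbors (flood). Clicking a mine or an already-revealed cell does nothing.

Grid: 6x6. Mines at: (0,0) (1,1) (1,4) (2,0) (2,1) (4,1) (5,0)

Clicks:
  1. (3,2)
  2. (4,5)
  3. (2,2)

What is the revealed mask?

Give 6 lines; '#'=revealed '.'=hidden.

Answer: ......
......
..####
..####
..####
..####

Derivation:
Click 1 (3,2) count=2: revealed 1 new [(3,2)] -> total=1
Click 2 (4,5) count=0: revealed 15 new [(2,2) (2,3) (2,4) (2,5) (3,3) (3,4) (3,5) (4,2) (4,3) (4,4) (4,5) (5,2) (5,3) (5,4) (5,5)] -> total=16
Click 3 (2,2) count=2: revealed 0 new [(none)] -> total=16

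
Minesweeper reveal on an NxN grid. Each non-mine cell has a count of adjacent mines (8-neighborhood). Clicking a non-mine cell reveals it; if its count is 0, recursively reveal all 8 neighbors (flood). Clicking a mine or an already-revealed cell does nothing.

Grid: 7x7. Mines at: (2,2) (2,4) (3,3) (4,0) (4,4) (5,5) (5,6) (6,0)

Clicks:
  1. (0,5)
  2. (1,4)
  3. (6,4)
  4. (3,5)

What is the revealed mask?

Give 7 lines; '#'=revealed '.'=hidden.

Click 1 (0,5) count=0: revealed 24 new [(0,0) (0,1) (0,2) (0,3) (0,4) (0,5) (0,6) (1,0) (1,1) (1,2) (1,3) (1,4) (1,5) (1,6) (2,0) (2,1) (2,5) (2,6) (3,0) (3,1) (3,5) (3,6) (4,5) (4,6)] -> total=24
Click 2 (1,4) count=1: revealed 0 new [(none)] -> total=24
Click 3 (6,4) count=1: revealed 1 new [(6,4)] -> total=25
Click 4 (3,5) count=2: revealed 0 new [(none)] -> total=25

Answer: #######
#######
##...##
##...##
.....##
.......
....#..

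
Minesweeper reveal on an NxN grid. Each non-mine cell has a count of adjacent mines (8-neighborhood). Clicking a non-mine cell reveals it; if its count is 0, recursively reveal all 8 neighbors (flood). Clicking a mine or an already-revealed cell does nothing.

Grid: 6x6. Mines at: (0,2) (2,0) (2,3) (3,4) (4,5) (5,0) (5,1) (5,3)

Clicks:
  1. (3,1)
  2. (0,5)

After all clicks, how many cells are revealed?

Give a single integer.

Answer: 9

Derivation:
Click 1 (3,1) count=1: revealed 1 new [(3,1)] -> total=1
Click 2 (0,5) count=0: revealed 8 new [(0,3) (0,4) (0,5) (1,3) (1,4) (1,5) (2,4) (2,5)] -> total=9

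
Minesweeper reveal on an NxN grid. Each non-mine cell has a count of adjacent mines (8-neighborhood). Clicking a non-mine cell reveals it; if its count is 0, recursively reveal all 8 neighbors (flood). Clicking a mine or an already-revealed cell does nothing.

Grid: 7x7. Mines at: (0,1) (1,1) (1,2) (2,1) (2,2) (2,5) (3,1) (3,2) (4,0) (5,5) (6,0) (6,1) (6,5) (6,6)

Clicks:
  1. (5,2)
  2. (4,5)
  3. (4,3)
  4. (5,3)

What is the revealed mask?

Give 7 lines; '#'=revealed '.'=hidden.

Answer: .......
.......
.......
.......
..####.
..###..
..###..

Derivation:
Click 1 (5,2) count=1: revealed 1 new [(5,2)] -> total=1
Click 2 (4,5) count=1: revealed 1 new [(4,5)] -> total=2
Click 3 (4,3) count=1: revealed 1 new [(4,3)] -> total=3
Click 4 (5,3) count=0: revealed 7 new [(4,2) (4,4) (5,3) (5,4) (6,2) (6,3) (6,4)] -> total=10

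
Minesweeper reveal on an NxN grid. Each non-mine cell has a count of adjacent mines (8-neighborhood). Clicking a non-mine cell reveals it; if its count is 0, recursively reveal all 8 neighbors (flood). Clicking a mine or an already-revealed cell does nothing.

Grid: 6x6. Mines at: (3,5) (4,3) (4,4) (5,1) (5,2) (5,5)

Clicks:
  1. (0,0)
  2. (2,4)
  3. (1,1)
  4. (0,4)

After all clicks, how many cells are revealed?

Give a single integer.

Click 1 (0,0) count=0: revealed 26 new [(0,0) (0,1) (0,2) (0,3) (0,4) (0,5) (1,0) (1,1) (1,2) (1,3) (1,4) (1,5) (2,0) (2,1) (2,2) (2,3) (2,4) (2,5) (3,0) (3,1) (3,2) (3,3) (3,4) (4,0) (4,1) (4,2)] -> total=26
Click 2 (2,4) count=1: revealed 0 new [(none)] -> total=26
Click 3 (1,1) count=0: revealed 0 new [(none)] -> total=26
Click 4 (0,4) count=0: revealed 0 new [(none)] -> total=26

Answer: 26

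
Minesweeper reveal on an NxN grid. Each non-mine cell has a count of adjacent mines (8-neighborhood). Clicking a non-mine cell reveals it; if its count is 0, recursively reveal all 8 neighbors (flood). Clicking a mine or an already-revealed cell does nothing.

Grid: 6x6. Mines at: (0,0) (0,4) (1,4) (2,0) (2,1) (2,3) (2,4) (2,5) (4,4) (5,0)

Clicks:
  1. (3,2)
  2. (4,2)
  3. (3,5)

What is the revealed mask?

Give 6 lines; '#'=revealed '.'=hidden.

Answer: ......
......
......
.###.#
.###..
.###..

Derivation:
Click 1 (3,2) count=2: revealed 1 new [(3,2)] -> total=1
Click 2 (4,2) count=0: revealed 8 new [(3,1) (3,3) (4,1) (4,2) (4,3) (5,1) (5,2) (5,3)] -> total=9
Click 3 (3,5) count=3: revealed 1 new [(3,5)] -> total=10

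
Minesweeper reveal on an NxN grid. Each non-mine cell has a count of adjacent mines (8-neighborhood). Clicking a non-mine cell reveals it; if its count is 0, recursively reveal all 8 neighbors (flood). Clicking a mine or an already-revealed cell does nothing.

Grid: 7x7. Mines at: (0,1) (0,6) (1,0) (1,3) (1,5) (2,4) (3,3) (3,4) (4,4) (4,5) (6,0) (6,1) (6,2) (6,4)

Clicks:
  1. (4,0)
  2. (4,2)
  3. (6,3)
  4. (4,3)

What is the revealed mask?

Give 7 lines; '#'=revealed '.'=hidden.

Click 1 (4,0) count=0: revealed 12 new [(2,0) (2,1) (2,2) (3,0) (3,1) (3,2) (4,0) (4,1) (4,2) (5,0) (5,1) (5,2)] -> total=12
Click 2 (4,2) count=1: revealed 0 new [(none)] -> total=12
Click 3 (6,3) count=2: revealed 1 new [(6,3)] -> total=13
Click 4 (4,3) count=3: revealed 1 new [(4,3)] -> total=14

Answer: .......
.......
###....
###....
####...
###....
...#...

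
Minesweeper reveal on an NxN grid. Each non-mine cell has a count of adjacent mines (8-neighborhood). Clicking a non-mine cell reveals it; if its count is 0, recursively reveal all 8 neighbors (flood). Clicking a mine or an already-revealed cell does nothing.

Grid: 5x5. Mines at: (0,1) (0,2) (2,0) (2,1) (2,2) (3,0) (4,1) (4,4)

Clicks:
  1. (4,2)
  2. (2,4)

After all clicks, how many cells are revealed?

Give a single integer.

Click 1 (4,2) count=1: revealed 1 new [(4,2)] -> total=1
Click 2 (2,4) count=0: revealed 8 new [(0,3) (0,4) (1,3) (1,4) (2,3) (2,4) (3,3) (3,4)] -> total=9

Answer: 9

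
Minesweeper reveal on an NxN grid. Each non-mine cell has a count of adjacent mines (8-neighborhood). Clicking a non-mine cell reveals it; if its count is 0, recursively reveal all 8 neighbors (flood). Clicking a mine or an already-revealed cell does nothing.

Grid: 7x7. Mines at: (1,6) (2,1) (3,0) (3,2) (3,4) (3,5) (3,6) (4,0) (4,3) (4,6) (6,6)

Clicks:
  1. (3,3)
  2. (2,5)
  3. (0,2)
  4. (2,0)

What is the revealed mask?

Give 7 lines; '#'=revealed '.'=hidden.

Click 1 (3,3) count=3: revealed 1 new [(3,3)] -> total=1
Click 2 (2,5) count=4: revealed 1 new [(2,5)] -> total=2
Click 3 (0,2) count=0: revealed 15 new [(0,0) (0,1) (0,2) (0,3) (0,4) (0,5) (1,0) (1,1) (1,2) (1,3) (1,4) (1,5) (2,2) (2,3) (2,4)] -> total=17
Click 4 (2,0) count=2: revealed 1 new [(2,0)] -> total=18

Answer: ######.
######.
#.####.
...#...
.......
.......
.......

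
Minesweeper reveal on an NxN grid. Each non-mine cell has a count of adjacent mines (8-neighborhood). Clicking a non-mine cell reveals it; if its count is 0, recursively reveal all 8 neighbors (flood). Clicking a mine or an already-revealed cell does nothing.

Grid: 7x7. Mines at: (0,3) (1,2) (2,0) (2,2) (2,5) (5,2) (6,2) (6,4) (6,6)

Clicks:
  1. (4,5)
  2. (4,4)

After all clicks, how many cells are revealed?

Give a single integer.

Answer: 12

Derivation:
Click 1 (4,5) count=0: revealed 12 new [(3,3) (3,4) (3,5) (3,6) (4,3) (4,4) (4,5) (4,6) (5,3) (5,4) (5,5) (5,6)] -> total=12
Click 2 (4,4) count=0: revealed 0 new [(none)] -> total=12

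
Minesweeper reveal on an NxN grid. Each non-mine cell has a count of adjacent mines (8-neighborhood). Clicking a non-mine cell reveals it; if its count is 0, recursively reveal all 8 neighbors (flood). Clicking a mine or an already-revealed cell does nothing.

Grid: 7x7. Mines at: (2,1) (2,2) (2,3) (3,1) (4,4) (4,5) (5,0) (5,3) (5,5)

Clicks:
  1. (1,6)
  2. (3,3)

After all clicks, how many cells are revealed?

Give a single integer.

Click 1 (1,6) count=0: revealed 20 new [(0,0) (0,1) (0,2) (0,3) (0,4) (0,5) (0,6) (1,0) (1,1) (1,2) (1,3) (1,4) (1,5) (1,6) (2,4) (2,5) (2,6) (3,4) (3,5) (3,6)] -> total=20
Click 2 (3,3) count=3: revealed 1 new [(3,3)] -> total=21

Answer: 21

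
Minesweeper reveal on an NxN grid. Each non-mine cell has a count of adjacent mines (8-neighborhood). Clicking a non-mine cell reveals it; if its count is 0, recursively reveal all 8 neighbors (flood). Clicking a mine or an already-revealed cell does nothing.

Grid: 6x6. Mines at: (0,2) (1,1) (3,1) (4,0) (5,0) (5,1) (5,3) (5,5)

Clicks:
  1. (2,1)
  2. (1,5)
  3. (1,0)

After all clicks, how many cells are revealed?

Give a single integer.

Answer: 21

Derivation:
Click 1 (2,1) count=2: revealed 1 new [(2,1)] -> total=1
Click 2 (1,5) count=0: revealed 19 new [(0,3) (0,4) (0,5) (1,2) (1,3) (1,4) (1,5) (2,2) (2,3) (2,4) (2,5) (3,2) (3,3) (3,4) (3,5) (4,2) (4,3) (4,4) (4,5)] -> total=20
Click 3 (1,0) count=1: revealed 1 new [(1,0)] -> total=21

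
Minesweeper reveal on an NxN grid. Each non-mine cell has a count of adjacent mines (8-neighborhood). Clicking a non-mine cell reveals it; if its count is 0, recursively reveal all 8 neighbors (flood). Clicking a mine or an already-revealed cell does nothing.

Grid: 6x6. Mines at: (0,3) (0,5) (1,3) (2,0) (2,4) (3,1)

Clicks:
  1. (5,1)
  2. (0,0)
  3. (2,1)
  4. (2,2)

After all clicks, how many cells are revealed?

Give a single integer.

Answer: 24

Derivation:
Click 1 (5,1) count=0: revealed 16 new [(3,2) (3,3) (3,4) (3,5) (4,0) (4,1) (4,2) (4,3) (4,4) (4,5) (5,0) (5,1) (5,2) (5,3) (5,4) (5,5)] -> total=16
Click 2 (0,0) count=0: revealed 6 new [(0,0) (0,1) (0,2) (1,0) (1,1) (1,2)] -> total=22
Click 3 (2,1) count=2: revealed 1 new [(2,1)] -> total=23
Click 4 (2,2) count=2: revealed 1 new [(2,2)] -> total=24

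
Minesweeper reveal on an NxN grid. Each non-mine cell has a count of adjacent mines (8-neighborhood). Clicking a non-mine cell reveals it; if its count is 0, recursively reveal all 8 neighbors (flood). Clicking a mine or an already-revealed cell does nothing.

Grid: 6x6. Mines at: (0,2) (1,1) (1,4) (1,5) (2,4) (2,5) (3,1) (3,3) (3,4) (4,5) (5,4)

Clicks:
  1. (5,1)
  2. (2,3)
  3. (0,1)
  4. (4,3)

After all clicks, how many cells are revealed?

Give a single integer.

Click 1 (5,1) count=0: revealed 8 new [(4,0) (4,1) (4,2) (4,3) (5,0) (5,1) (5,2) (5,3)] -> total=8
Click 2 (2,3) count=4: revealed 1 new [(2,3)] -> total=9
Click 3 (0,1) count=2: revealed 1 new [(0,1)] -> total=10
Click 4 (4,3) count=3: revealed 0 new [(none)] -> total=10

Answer: 10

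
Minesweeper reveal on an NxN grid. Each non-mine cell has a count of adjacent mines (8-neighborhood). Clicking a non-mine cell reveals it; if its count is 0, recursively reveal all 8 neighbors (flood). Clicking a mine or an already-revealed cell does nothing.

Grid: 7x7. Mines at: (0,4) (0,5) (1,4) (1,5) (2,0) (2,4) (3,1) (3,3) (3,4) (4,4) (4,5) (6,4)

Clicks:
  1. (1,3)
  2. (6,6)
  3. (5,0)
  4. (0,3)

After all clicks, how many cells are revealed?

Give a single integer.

Click 1 (1,3) count=3: revealed 1 new [(1,3)] -> total=1
Click 2 (6,6) count=0: revealed 4 new [(5,5) (5,6) (6,5) (6,6)] -> total=5
Click 3 (5,0) count=0: revealed 12 new [(4,0) (4,1) (4,2) (4,3) (5,0) (5,1) (5,2) (5,3) (6,0) (6,1) (6,2) (6,3)] -> total=17
Click 4 (0,3) count=2: revealed 1 new [(0,3)] -> total=18

Answer: 18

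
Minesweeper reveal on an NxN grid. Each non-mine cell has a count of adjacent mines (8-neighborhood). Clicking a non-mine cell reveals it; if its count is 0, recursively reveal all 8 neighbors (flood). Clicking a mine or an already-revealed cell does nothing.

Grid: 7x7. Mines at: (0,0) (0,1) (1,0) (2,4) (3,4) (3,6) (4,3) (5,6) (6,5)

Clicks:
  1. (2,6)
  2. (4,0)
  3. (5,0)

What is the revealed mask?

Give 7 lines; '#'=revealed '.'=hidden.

Answer: .......
.###...
####..#
####...
###....
#####..
#####..

Derivation:
Click 1 (2,6) count=1: revealed 1 new [(2,6)] -> total=1
Click 2 (4,0) count=0: revealed 24 new [(1,1) (1,2) (1,3) (2,0) (2,1) (2,2) (2,3) (3,0) (3,1) (3,2) (3,3) (4,0) (4,1) (4,2) (5,0) (5,1) (5,2) (5,3) (5,4) (6,0) (6,1) (6,2) (6,3) (6,4)] -> total=25
Click 3 (5,0) count=0: revealed 0 new [(none)] -> total=25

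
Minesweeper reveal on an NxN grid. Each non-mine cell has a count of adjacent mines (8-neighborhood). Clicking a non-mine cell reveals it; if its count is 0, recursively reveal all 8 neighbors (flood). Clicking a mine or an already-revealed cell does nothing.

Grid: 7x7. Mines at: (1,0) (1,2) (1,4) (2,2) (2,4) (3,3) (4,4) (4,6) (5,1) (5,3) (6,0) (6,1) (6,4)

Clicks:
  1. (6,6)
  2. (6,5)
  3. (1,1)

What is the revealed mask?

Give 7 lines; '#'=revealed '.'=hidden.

Click 1 (6,6) count=0: revealed 4 new [(5,5) (5,6) (6,5) (6,6)] -> total=4
Click 2 (6,5) count=1: revealed 0 new [(none)] -> total=4
Click 3 (1,1) count=3: revealed 1 new [(1,1)] -> total=5

Answer: .......
.#.....
.......
.......
.......
.....##
.....##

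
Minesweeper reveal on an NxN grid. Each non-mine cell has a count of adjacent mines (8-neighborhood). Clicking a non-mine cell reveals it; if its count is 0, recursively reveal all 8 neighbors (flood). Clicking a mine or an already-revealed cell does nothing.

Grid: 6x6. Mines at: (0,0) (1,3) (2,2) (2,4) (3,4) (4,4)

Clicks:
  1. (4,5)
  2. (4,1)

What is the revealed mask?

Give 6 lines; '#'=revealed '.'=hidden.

Answer: ......
##....
##....
####..
####.#
####..

Derivation:
Click 1 (4,5) count=2: revealed 1 new [(4,5)] -> total=1
Click 2 (4,1) count=0: revealed 16 new [(1,0) (1,1) (2,0) (2,1) (3,0) (3,1) (3,2) (3,3) (4,0) (4,1) (4,2) (4,3) (5,0) (5,1) (5,2) (5,3)] -> total=17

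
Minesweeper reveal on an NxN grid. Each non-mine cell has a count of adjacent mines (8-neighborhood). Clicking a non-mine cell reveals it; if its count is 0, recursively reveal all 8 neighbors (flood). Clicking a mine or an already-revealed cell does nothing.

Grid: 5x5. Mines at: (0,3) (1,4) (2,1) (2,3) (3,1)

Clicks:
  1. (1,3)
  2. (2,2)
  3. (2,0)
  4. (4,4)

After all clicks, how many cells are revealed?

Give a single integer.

Click 1 (1,3) count=3: revealed 1 new [(1,3)] -> total=1
Click 2 (2,2) count=3: revealed 1 new [(2,2)] -> total=2
Click 3 (2,0) count=2: revealed 1 new [(2,0)] -> total=3
Click 4 (4,4) count=0: revealed 6 new [(3,2) (3,3) (3,4) (4,2) (4,3) (4,4)] -> total=9

Answer: 9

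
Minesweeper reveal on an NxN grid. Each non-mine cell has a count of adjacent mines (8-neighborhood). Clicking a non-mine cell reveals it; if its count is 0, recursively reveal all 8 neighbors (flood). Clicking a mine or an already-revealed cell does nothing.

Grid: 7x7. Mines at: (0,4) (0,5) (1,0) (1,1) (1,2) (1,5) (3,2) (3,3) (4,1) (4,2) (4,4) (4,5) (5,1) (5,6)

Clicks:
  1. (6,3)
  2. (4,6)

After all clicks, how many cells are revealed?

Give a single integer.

Answer: 9

Derivation:
Click 1 (6,3) count=0: revealed 8 new [(5,2) (5,3) (5,4) (5,5) (6,2) (6,3) (6,4) (6,5)] -> total=8
Click 2 (4,6) count=2: revealed 1 new [(4,6)] -> total=9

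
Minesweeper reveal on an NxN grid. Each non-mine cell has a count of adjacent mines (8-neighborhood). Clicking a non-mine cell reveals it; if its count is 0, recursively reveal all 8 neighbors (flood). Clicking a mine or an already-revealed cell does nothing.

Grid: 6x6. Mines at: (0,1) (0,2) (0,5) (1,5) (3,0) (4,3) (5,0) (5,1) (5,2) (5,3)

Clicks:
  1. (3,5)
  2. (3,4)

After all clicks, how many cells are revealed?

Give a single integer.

Click 1 (3,5) count=0: revealed 8 new [(2,4) (2,5) (3,4) (3,5) (4,4) (4,5) (5,4) (5,5)] -> total=8
Click 2 (3,4) count=1: revealed 0 new [(none)] -> total=8

Answer: 8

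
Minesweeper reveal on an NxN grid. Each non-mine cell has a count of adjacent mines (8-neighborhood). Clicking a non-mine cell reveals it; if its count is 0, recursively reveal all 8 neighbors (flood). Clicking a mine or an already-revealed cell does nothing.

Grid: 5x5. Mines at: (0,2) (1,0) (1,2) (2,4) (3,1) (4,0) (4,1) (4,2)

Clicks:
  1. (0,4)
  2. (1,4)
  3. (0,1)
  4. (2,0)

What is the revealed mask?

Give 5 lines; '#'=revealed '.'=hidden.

Click 1 (0,4) count=0: revealed 4 new [(0,3) (0,4) (1,3) (1,4)] -> total=4
Click 2 (1,4) count=1: revealed 0 new [(none)] -> total=4
Click 3 (0,1) count=3: revealed 1 new [(0,1)] -> total=5
Click 4 (2,0) count=2: revealed 1 new [(2,0)] -> total=6

Answer: .#.##
...##
#....
.....
.....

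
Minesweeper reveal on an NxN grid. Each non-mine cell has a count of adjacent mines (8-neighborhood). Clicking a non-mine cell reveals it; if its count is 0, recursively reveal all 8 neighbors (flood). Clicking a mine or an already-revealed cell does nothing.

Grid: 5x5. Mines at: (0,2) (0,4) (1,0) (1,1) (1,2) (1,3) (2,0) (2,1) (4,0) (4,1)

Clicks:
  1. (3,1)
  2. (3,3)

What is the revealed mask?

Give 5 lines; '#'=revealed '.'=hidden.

Click 1 (3,1) count=4: revealed 1 new [(3,1)] -> total=1
Click 2 (3,3) count=0: revealed 9 new [(2,2) (2,3) (2,4) (3,2) (3,3) (3,4) (4,2) (4,3) (4,4)] -> total=10

Answer: .....
.....
..###
.####
..###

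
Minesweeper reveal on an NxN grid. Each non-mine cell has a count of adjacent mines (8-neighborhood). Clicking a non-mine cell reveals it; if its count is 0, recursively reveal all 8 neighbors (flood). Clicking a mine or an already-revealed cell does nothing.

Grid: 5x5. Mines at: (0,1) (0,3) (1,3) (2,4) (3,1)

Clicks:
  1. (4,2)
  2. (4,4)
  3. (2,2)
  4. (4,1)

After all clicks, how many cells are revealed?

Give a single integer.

Click 1 (4,2) count=1: revealed 1 new [(4,2)] -> total=1
Click 2 (4,4) count=0: revealed 5 new [(3,2) (3,3) (3,4) (4,3) (4,4)] -> total=6
Click 3 (2,2) count=2: revealed 1 new [(2,2)] -> total=7
Click 4 (4,1) count=1: revealed 1 new [(4,1)] -> total=8

Answer: 8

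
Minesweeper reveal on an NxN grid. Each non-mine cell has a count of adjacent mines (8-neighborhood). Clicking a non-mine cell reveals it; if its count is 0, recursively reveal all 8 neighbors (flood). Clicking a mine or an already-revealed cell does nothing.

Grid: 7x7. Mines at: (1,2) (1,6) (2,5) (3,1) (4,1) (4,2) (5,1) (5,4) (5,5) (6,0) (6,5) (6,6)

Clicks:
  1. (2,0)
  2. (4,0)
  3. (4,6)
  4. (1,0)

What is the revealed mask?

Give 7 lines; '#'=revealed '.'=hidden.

Click 1 (2,0) count=1: revealed 1 new [(2,0)] -> total=1
Click 2 (4,0) count=3: revealed 1 new [(4,0)] -> total=2
Click 3 (4,6) count=1: revealed 1 new [(4,6)] -> total=3
Click 4 (1,0) count=0: revealed 5 new [(0,0) (0,1) (1,0) (1,1) (2,1)] -> total=8

Answer: ##.....
##.....
##.....
.......
#.....#
.......
.......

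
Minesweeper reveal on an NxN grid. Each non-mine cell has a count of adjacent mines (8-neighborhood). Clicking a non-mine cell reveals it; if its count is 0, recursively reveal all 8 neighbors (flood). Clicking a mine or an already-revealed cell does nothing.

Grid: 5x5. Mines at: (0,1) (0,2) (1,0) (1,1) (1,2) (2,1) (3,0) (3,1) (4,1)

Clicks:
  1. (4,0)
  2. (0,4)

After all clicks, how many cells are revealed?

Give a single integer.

Click 1 (4,0) count=3: revealed 1 new [(4,0)] -> total=1
Click 2 (0,4) count=0: revealed 13 new [(0,3) (0,4) (1,3) (1,4) (2,2) (2,3) (2,4) (3,2) (3,3) (3,4) (4,2) (4,3) (4,4)] -> total=14

Answer: 14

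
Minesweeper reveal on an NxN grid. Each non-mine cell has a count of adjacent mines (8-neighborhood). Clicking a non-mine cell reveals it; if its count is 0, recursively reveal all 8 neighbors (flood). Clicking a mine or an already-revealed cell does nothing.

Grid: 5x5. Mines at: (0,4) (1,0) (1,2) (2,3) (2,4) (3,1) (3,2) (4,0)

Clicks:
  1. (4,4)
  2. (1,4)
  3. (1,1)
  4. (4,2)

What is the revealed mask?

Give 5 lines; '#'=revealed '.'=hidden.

Answer: .....
.#..#
.....
...##
..###

Derivation:
Click 1 (4,4) count=0: revealed 4 new [(3,3) (3,4) (4,3) (4,4)] -> total=4
Click 2 (1,4) count=3: revealed 1 new [(1,4)] -> total=5
Click 3 (1,1) count=2: revealed 1 new [(1,1)] -> total=6
Click 4 (4,2) count=2: revealed 1 new [(4,2)] -> total=7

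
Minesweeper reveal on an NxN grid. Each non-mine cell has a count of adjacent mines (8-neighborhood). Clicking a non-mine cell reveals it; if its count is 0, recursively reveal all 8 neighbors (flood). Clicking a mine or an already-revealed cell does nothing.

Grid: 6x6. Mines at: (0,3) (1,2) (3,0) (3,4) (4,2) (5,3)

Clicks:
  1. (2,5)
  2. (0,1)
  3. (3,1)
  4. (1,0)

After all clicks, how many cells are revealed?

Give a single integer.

Answer: 8

Derivation:
Click 1 (2,5) count=1: revealed 1 new [(2,5)] -> total=1
Click 2 (0,1) count=1: revealed 1 new [(0,1)] -> total=2
Click 3 (3,1) count=2: revealed 1 new [(3,1)] -> total=3
Click 4 (1,0) count=0: revealed 5 new [(0,0) (1,0) (1,1) (2,0) (2,1)] -> total=8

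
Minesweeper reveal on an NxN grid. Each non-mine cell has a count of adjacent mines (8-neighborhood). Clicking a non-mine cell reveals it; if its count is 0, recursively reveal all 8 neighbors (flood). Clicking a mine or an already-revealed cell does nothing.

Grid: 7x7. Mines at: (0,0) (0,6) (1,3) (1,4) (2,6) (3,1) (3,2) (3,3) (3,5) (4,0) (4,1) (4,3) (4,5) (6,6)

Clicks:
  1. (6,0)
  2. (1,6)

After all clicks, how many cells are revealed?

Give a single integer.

Click 1 (6,0) count=0: revealed 12 new [(5,0) (5,1) (5,2) (5,3) (5,4) (5,5) (6,0) (6,1) (6,2) (6,3) (6,4) (6,5)] -> total=12
Click 2 (1,6) count=2: revealed 1 new [(1,6)] -> total=13

Answer: 13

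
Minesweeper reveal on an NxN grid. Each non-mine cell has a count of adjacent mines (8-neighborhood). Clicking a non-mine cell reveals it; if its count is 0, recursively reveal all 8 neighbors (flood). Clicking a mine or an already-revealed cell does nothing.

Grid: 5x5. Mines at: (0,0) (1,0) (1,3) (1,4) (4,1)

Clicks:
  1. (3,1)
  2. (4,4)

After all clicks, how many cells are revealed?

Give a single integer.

Click 1 (3,1) count=1: revealed 1 new [(3,1)] -> total=1
Click 2 (4,4) count=0: revealed 9 new [(2,2) (2,3) (2,4) (3,2) (3,3) (3,4) (4,2) (4,3) (4,4)] -> total=10

Answer: 10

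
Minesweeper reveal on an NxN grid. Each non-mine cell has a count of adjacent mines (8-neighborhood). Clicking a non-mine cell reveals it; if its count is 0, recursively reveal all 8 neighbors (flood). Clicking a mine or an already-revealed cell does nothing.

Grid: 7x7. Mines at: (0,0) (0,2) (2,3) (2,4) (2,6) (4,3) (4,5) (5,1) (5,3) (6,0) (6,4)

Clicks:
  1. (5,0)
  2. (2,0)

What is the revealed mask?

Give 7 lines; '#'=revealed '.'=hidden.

Answer: .......
###....
###....
###....
###....
#......
.......

Derivation:
Click 1 (5,0) count=2: revealed 1 new [(5,0)] -> total=1
Click 2 (2,0) count=0: revealed 12 new [(1,0) (1,1) (1,2) (2,0) (2,1) (2,2) (3,0) (3,1) (3,2) (4,0) (4,1) (4,2)] -> total=13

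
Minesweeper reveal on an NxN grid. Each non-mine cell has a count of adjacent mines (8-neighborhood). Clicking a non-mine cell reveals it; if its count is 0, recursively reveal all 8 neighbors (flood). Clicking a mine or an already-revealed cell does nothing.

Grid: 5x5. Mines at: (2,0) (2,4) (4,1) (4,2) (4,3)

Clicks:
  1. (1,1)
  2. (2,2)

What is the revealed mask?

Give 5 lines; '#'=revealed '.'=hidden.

Answer: #####
#####
.###.
.###.
.....

Derivation:
Click 1 (1,1) count=1: revealed 1 new [(1,1)] -> total=1
Click 2 (2,2) count=0: revealed 15 new [(0,0) (0,1) (0,2) (0,3) (0,4) (1,0) (1,2) (1,3) (1,4) (2,1) (2,2) (2,3) (3,1) (3,2) (3,3)] -> total=16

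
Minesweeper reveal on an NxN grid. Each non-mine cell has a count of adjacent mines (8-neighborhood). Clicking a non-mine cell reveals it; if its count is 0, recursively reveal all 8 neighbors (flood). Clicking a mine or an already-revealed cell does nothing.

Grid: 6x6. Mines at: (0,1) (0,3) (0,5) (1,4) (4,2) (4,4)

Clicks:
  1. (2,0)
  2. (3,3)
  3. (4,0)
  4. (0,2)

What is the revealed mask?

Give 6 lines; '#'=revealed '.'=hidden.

Answer: ..#...
####..
####..
####..
##....
##....

Derivation:
Click 1 (2,0) count=0: revealed 16 new [(1,0) (1,1) (1,2) (1,3) (2,0) (2,1) (2,2) (2,3) (3,0) (3,1) (3,2) (3,3) (4,0) (4,1) (5,0) (5,1)] -> total=16
Click 2 (3,3) count=2: revealed 0 new [(none)] -> total=16
Click 3 (4,0) count=0: revealed 0 new [(none)] -> total=16
Click 4 (0,2) count=2: revealed 1 new [(0,2)] -> total=17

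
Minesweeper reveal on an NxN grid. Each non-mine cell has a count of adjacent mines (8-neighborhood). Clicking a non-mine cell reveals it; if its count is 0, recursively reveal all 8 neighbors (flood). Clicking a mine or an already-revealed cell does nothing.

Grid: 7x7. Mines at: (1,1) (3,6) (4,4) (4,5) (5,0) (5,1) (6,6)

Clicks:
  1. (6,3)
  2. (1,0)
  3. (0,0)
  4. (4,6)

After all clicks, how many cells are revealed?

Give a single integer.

Answer: 11

Derivation:
Click 1 (6,3) count=0: revealed 8 new [(5,2) (5,3) (5,4) (5,5) (6,2) (6,3) (6,4) (6,5)] -> total=8
Click 2 (1,0) count=1: revealed 1 new [(1,0)] -> total=9
Click 3 (0,0) count=1: revealed 1 new [(0,0)] -> total=10
Click 4 (4,6) count=2: revealed 1 new [(4,6)] -> total=11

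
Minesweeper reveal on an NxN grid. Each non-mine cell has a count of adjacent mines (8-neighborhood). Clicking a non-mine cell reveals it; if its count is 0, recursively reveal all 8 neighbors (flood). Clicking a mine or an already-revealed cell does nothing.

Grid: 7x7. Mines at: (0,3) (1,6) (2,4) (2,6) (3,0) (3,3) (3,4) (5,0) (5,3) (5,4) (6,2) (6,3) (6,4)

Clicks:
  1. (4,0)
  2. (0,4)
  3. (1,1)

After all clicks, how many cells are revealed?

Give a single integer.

Click 1 (4,0) count=2: revealed 1 new [(4,0)] -> total=1
Click 2 (0,4) count=1: revealed 1 new [(0,4)] -> total=2
Click 3 (1,1) count=0: revealed 9 new [(0,0) (0,1) (0,2) (1,0) (1,1) (1,2) (2,0) (2,1) (2,2)] -> total=11

Answer: 11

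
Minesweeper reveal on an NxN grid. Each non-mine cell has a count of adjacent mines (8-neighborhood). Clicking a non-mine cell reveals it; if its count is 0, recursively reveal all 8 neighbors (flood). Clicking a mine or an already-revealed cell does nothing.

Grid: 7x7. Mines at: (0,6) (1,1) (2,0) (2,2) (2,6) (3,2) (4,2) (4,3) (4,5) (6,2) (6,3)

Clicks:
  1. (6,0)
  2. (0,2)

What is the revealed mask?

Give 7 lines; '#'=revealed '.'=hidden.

Click 1 (6,0) count=0: revealed 8 new [(3,0) (3,1) (4,0) (4,1) (5,0) (5,1) (6,0) (6,1)] -> total=8
Click 2 (0,2) count=1: revealed 1 new [(0,2)] -> total=9

Answer: ..#....
.......
.......
##.....
##.....
##.....
##.....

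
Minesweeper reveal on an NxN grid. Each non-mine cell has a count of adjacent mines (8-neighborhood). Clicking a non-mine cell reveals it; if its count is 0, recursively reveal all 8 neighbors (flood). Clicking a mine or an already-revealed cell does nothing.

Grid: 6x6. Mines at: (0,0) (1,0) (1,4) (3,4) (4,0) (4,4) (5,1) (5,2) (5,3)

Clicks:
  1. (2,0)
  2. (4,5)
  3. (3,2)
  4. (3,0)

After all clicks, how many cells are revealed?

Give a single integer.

Answer: 18

Derivation:
Click 1 (2,0) count=1: revealed 1 new [(2,0)] -> total=1
Click 2 (4,5) count=2: revealed 1 new [(4,5)] -> total=2
Click 3 (3,2) count=0: revealed 15 new [(0,1) (0,2) (0,3) (1,1) (1,2) (1,3) (2,1) (2,2) (2,3) (3,1) (3,2) (3,3) (4,1) (4,2) (4,3)] -> total=17
Click 4 (3,0) count=1: revealed 1 new [(3,0)] -> total=18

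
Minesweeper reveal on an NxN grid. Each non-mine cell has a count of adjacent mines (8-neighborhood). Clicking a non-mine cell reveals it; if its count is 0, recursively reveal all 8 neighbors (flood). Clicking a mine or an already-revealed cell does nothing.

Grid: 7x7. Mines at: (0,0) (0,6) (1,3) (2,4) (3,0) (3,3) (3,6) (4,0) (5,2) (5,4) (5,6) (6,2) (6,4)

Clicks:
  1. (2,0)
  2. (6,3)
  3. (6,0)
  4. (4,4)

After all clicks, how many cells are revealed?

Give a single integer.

Click 1 (2,0) count=1: revealed 1 new [(2,0)] -> total=1
Click 2 (6,3) count=4: revealed 1 new [(6,3)] -> total=2
Click 3 (6,0) count=0: revealed 4 new [(5,0) (5,1) (6,0) (6,1)] -> total=6
Click 4 (4,4) count=2: revealed 1 new [(4,4)] -> total=7

Answer: 7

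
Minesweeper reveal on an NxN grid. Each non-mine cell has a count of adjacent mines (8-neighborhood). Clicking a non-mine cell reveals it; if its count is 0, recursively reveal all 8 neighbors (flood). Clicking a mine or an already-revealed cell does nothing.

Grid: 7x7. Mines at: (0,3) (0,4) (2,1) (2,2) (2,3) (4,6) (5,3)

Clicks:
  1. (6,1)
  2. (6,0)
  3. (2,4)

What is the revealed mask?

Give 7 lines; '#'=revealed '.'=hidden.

Answer: .......
.......
....#..
###....
###....
###....
###....

Derivation:
Click 1 (6,1) count=0: revealed 12 new [(3,0) (3,1) (3,2) (4,0) (4,1) (4,2) (5,0) (5,1) (5,2) (6,0) (6,1) (6,2)] -> total=12
Click 2 (6,0) count=0: revealed 0 new [(none)] -> total=12
Click 3 (2,4) count=1: revealed 1 new [(2,4)] -> total=13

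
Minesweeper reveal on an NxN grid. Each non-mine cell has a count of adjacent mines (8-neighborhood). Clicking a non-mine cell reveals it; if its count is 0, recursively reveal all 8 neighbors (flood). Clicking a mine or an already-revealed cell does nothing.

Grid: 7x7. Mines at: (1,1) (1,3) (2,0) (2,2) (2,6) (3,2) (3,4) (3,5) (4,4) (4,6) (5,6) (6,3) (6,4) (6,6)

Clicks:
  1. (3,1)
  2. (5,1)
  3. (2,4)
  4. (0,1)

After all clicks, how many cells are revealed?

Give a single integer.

Answer: 13

Derivation:
Click 1 (3,1) count=3: revealed 1 new [(3,1)] -> total=1
Click 2 (5,1) count=0: revealed 10 new [(3,0) (4,0) (4,1) (4,2) (5,0) (5,1) (5,2) (6,0) (6,1) (6,2)] -> total=11
Click 3 (2,4) count=3: revealed 1 new [(2,4)] -> total=12
Click 4 (0,1) count=1: revealed 1 new [(0,1)] -> total=13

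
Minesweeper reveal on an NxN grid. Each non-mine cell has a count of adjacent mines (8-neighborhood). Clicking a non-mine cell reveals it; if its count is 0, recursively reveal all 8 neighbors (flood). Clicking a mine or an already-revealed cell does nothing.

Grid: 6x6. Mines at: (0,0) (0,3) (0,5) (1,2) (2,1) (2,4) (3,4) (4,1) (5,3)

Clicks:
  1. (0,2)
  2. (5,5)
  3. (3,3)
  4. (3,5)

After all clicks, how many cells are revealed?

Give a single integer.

Click 1 (0,2) count=2: revealed 1 new [(0,2)] -> total=1
Click 2 (5,5) count=0: revealed 4 new [(4,4) (4,5) (5,4) (5,5)] -> total=5
Click 3 (3,3) count=2: revealed 1 new [(3,3)] -> total=6
Click 4 (3,5) count=2: revealed 1 new [(3,5)] -> total=7

Answer: 7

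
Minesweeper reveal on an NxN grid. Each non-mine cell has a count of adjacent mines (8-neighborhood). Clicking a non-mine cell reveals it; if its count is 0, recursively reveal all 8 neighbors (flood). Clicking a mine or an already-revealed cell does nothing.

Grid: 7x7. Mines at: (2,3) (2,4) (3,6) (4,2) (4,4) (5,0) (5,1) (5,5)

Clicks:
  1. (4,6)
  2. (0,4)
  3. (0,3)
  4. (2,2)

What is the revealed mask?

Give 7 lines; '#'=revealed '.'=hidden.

Answer: #######
#######
###..##
###....
##....#
.......
.......

Derivation:
Click 1 (4,6) count=2: revealed 1 new [(4,6)] -> total=1
Click 2 (0,4) count=0: revealed 24 new [(0,0) (0,1) (0,2) (0,3) (0,4) (0,5) (0,6) (1,0) (1,1) (1,2) (1,3) (1,4) (1,5) (1,6) (2,0) (2,1) (2,2) (2,5) (2,6) (3,0) (3,1) (3,2) (4,0) (4,1)] -> total=25
Click 3 (0,3) count=0: revealed 0 new [(none)] -> total=25
Click 4 (2,2) count=1: revealed 0 new [(none)] -> total=25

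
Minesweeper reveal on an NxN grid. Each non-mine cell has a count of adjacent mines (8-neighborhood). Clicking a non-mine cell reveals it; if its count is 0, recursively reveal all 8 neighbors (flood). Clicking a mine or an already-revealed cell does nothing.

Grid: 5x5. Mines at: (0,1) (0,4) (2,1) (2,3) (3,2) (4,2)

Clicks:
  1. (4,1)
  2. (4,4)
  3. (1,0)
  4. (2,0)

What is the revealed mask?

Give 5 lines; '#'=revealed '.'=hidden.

Answer: .....
#....
#....
...##
.#.##

Derivation:
Click 1 (4,1) count=2: revealed 1 new [(4,1)] -> total=1
Click 2 (4,4) count=0: revealed 4 new [(3,3) (3,4) (4,3) (4,4)] -> total=5
Click 3 (1,0) count=2: revealed 1 new [(1,0)] -> total=6
Click 4 (2,0) count=1: revealed 1 new [(2,0)] -> total=7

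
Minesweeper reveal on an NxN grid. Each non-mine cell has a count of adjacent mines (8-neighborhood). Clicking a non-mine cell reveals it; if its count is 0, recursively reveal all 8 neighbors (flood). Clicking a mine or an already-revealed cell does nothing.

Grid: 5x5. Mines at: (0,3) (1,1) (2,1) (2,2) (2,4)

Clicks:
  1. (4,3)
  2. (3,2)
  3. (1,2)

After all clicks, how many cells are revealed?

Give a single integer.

Click 1 (4,3) count=0: revealed 10 new [(3,0) (3,1) (3,2) (3,3) (3,4) (4,0) (4,1) (4,2) (4,3) (4,4)] -> total=10
Click 2 (3,2) count=2: revealed 0 new [(none)] -> total=10
Click 3 (1,2) count=4: revealed 1 new [(1,2)] -> total=11

Answer: 11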